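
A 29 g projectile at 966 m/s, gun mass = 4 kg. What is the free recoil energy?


v_r = m_p*v_p/m_gun = 0.029*966/4 = 7.0035 m/s, E_r = 0.5*m_gun*v_r^2 = 0.5*4*7.0035^2 = 98.1 J

98.1 J


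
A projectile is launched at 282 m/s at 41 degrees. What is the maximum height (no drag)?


H = (v0*sin(theta))^2 / (2g) = (282*sin(41°))^2 / (2*9.81) = 1745 m

1745 m


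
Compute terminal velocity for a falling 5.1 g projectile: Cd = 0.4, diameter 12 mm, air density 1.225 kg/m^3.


A = pi*(d/2)^2 = pi*(12/2000)^2 = 1.13097e-04 m^2
vt = sqrt(2mg/(Cd*rho*A)) = sqrt(2*0.0051*9.81/(0.4 * 1.225 * 1.13097e-04)) = 42.49 m/s

42.49 m/s


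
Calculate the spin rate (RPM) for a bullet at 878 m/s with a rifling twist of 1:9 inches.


twist_m = 9*0.0254 = 0.2286 m
spin = v/twist = 878/0.2286 = 3840.77 rev/s
RPM = spin*60 = 3840.77*60 ≈ 230446 RPM

230446 RPM


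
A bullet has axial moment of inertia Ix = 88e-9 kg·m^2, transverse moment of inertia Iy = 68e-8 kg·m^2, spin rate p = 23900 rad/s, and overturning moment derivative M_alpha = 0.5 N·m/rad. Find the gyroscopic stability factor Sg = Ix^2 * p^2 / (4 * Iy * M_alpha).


Sg = Ix^2 * p^2 / (4 * Iy * M_alpha) = (88e-9)^2 * 23900^2 / (4 * 68e-8 * 0.5) = 3.253

3.253


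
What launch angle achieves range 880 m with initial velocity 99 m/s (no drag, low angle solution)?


sin(2*theta) = R*g/v0^2 = 880*9.81/99^2 = 0.880808, theta = arcsin(0.880808)/2 = 30.87°

30.87 degrees


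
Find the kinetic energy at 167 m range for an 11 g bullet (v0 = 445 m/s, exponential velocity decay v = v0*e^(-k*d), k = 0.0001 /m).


v = v0*exp(-k*d) = 445*exp(-0.0001*167) = 437.63 m/s
E = 0.5*m*v^2 = 0.5*0.011*437.63^2 = 1053 J

1053 J


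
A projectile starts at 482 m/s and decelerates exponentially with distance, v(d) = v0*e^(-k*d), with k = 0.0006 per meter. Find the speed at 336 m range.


v = v0*exp(-k*d) = 482*exp(-0.0006*336) = 394 m/s

394 m/s


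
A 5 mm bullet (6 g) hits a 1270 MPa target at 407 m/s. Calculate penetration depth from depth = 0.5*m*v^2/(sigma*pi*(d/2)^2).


A = pi*(d/2)^2 = pi*(5/2)^2 = 19.635 mm^2
E = 0.5*m*v^2 = 0.5*0.006*407^2 = 496.947 J
depth = E/(sigma*A) = 496.947 J / (1270 MPa * 19.635 mm^2) = 496.947/(1270 * 19.635) m = 0.0199286 m ≈ 19.93 mm

19.93 mm


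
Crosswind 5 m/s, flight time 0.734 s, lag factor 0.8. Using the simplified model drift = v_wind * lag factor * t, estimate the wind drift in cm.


drift = v_wind * lag * t = 5 * 0.8 * 0.734 = 2.936 m ≈ 293.6 cm

293.6 cm


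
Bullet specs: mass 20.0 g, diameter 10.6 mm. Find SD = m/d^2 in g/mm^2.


SD = m/d^2 = 20.0/10.6^2 = 0.178 g/mm^2

0.178 g/mm^2


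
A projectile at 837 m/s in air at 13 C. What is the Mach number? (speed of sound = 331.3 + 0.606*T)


a = 331.3 + 0.606*(13) = 339.178 m/s
M = v/a = 837/339.178 = 2.468

2.468


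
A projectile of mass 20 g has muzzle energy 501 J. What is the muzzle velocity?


v = sqrt(2*E/m) = sqrt(2*501/0.02) = 223.8 m/s

223.8 m/s


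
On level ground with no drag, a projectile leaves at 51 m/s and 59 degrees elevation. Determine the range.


R = v0^2 * sin(2*theta) / g = 51^2 * sin(2*59°) / 9.81 = 234.1 m

234.1 m


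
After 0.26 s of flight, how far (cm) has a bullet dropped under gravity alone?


drop = 0.5*g*t^2 = 0.5*9.81*0.26^2 = 0.331578 m ≈ 33.16 cm

33.16 cm


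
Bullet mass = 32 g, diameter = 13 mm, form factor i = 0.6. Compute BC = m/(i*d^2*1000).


BC = m/(i*d^2*1000) = 32/(0.6 * 13^2 * 1000) = 0.0003156

0.0003156


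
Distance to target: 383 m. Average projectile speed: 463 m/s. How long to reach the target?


t = d/v = 383/463 = 0.8272 s

0.8272 s


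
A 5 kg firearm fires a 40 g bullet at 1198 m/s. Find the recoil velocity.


v_recoil = m_p * v_p / m_gun = 0.04 * 1198 / 5 = 9.584 m/s

9.584 m/s


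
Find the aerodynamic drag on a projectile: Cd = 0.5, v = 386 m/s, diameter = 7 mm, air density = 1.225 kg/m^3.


A = pi*(d/2)^2 = pi*(7/2000)^2 = 3.84845e-05 m^2
Fd = 0.5*Cd*rho*A*v^2 = 0.5*0.5*1.225*3.84845e-05*386^2 = 1.756 N

1.756 N


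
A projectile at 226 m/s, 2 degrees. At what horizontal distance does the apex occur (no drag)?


R = v0^2*sin(2*theta)/g = 226^2*sin(2*2°)/9.81 = 363.189 m
apex_dist = R/2 = 363.189/2 = 181.6 m

181.6 m


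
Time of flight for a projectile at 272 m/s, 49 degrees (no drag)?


T = 2*v0*sin(theta)/g = 2*272*sin(49°)/9.81 = 41.85 s

41.85 s


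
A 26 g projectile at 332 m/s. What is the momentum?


p = m*v = 0.026*332 = 8.632 kg·m/s

8.632 kg·m/s


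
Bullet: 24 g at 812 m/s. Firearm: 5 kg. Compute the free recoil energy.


v_r = m_p*v_p/m_gun = 0.024*812/5 = 3.8976 m/s, E_r = 0.5*m_gun*v_r^2 = 0.5*5*3.8976^2 = 37.98 J

37.98 J


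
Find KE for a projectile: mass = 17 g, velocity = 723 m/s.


E = 0.5*m*v^2 = 0.5*0.017*723^2 = 4443 J

4443 J


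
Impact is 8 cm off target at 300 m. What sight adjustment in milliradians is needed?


1 mrad subtends 1 cm per 10 m of range, so adj = error_cm / (dist_m / 10) = 8 / (300/10) = 0.2667 mrad

0.2667 mrad


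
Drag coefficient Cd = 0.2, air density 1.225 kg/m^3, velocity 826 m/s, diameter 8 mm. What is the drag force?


A = pi*(d/2)^2 = pi*(8/2000)^2 = 5.02655e-05 m^2
Fd = 0.5*Cd*rho*A*v^2 = 0.5*0.2*1.225*5.02655e-05*826^2 = 4.201 N

4.201 N


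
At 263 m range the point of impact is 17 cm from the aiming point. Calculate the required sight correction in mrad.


1 mrad subtends 1 cm per 10 m of range, so adj = error_cm / (dist_m / 10) = 17 / (263/10) = 0.6464 mrad

0.6464 mrad


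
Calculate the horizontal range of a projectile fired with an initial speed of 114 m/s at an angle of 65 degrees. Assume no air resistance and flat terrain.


R = v0^2 * sin(2*theta) / g = 114^2 * sin(2*65°) / 9.81 = 1015 m

1015 m


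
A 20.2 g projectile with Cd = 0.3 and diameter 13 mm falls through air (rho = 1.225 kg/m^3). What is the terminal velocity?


A = pi*(d/2)^2 = pi*(13/2000)^2 = 1.32732e-04 m^2
vt = sqrt(2mg/(Cd*rho*A)) = sqrt(2*0.0202*9.81/(0.3 * 1.225 * 1.32732e-04)) = 90.14 m/s

90.14 m/s


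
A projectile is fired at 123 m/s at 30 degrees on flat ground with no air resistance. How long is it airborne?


T = 2*v0*sin(theta)/g = 2*123*sin(30°)/9.81 = 12.54 s

12.54 s


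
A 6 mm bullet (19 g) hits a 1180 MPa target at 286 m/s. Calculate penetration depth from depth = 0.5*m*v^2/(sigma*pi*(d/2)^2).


A = pi*(d/2)^2 = pi*(6/2)^2 = 28.2743 mm^2
E = 0.5*m*v^2 = 0.5*0.019*286^2 = 777.062 J
depth = E/(sigma*A) = 777.062 J / (1180 MPa * 28.2743 mm^2) = 777.062/(1180 * 28.2743) m = 0.0232906 m ≈ 23.29 mm

23.29 mm


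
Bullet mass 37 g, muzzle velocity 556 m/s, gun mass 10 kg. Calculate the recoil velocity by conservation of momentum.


v_recoil = m_p * v_p / m_gun = 0.037 * 556 / 10 = 2.057 m/s

2.057 m/s


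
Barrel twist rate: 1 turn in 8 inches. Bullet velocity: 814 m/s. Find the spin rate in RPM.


twist_m = 8*0.0254 = 0.2032 m
spin = v/twist = 814/0.2032 = 4005.906 rev/s
RPM = spin*60 = 4005.906*60 ≈ 240354 RPM

240354 RPM


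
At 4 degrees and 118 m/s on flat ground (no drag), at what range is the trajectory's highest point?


R = v0^2*sin(2*theta)/g = 118^2*sin(2*4°)/9.81 = 197.538 m
apex_dist = R/2 = 197.538/2 = 98.77 m

98.77 m


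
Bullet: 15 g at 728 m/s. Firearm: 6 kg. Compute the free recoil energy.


v_r = m_p*v_p/m_gun = 0.015*728/6 = 1.82 m/s, E_r = 0.5*m_gun*v_r^2 = 0.5*6*1.82^2 = 9.937 J

9.937 J


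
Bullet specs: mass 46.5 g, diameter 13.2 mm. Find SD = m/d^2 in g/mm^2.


SD = m/d^2 = 46.5/13.2^2 = 0.2669 g/mm^2

0.2669 g/mm^2


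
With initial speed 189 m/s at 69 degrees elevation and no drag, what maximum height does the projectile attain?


H = (v0*sin(theta))^2 / (2g) = (189*sin(69°))^2 / (2*9.81) = 1587 m

1587 m


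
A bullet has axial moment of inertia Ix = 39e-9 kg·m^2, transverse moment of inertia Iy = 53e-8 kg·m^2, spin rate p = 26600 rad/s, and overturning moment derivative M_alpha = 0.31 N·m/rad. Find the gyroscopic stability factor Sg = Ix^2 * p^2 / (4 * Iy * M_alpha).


Sg = Ix^2 * p^2 / (4 * Iy * M_alpha) = (39e-9)^2 * 26600^2 / (4 * 53e-8 * 0.31) = 1.638

1.638


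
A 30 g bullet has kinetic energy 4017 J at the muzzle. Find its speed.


v = sqrt(2*E/m) = sqrt(2*4017/0.03) = 517.5 m/s

517.5 m/s


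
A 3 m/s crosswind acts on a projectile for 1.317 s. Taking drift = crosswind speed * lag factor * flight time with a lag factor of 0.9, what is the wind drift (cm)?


drift = v_wind * lag * t = 3 * 0.9 * 1.317 = 3.5559 m ≈ 355.6 cm

355.6 cm


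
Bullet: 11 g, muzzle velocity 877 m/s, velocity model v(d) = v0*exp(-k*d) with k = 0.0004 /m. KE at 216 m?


v = v0*exp(-k*d) = 877*exp(-0.0004*216) = 804.408 m/s
E = 0.5*m*v^2 = 0.5*0.011*804.408^2 = 3559 J

3559 J


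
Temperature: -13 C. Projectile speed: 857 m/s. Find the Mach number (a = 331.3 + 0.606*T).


a = 331.3 + 0.606*(-13) = 323.422 m/s
M = v/a = 857/323.422 = 2.65

2.65


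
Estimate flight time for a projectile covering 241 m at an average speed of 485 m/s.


t = d/v = 241/485 = 0.4969 s

0.4969 s


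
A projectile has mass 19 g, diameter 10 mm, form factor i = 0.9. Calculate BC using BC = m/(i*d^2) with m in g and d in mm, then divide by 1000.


BC = m/(i*d^2*1000) = 19/(0.9 * 10^2 * 1000) = 0.0002111

0.0002111


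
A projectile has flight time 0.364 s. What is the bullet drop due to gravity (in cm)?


drop = 0.5*g*t^2 = 0.5*9.81*0.364^2 = 0.649893 m ≈ 64.99 cm

64.99 cm


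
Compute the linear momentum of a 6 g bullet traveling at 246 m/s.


p = m*v = 0.006*246 = 1.476 kg·m/s

1.476 kg·m/s


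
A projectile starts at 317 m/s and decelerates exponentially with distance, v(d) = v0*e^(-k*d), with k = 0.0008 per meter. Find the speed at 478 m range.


v = v0*exp(-k*d) = 317*exp(-0.0008*478) = 216.3 m/s

216.3 m/s


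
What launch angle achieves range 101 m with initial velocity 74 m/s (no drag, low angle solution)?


sin(2*theta) = R*g/v0^2 = 101*9.81/74^2 = 0.180937, theta = arcsin(0.180937)/2 = 5.212°

5.212 degrees


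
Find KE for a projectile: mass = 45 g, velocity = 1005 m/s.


E = 0.5*m*v^2 = 0.5*0.045*1005^2 = 22726 J

22726 J


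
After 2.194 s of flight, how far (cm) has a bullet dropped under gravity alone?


drop = 0.5*g*t^2 = 0.5*9.81*2.194^2 = 23.6109 m ≈ 2361 cm

2361 cm


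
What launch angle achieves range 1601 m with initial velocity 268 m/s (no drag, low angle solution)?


sin(2*theta) = R*g/v0^2 = 1601*9.81/268^2 = 0.218671, theta = arcsin(0.218671)/2 = 6.315°

6.315 degrees


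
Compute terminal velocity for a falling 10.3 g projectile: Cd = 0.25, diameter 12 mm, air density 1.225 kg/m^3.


A = pi*(d/2)^2 = pi*(12/2000)^2 = 1.13097e-04 m^2
vt = sqrt(2mg/(Cd*rho*A)) = sqrt(2*0.0103*9.81/(0.25 * 1.225 * 1.13097e-04)) = 76.38 m/s

76.38 m/s


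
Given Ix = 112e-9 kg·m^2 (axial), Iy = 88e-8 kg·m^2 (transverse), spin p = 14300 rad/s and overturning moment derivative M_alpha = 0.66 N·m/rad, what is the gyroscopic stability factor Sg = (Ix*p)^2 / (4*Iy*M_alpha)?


Sg = Ix^2 * p^2 / (4 * Iy * M_alpha) = (112e-9)^2 * 14300^2 / (4 * 88e-8 * 0.66) = 1.104

1.104


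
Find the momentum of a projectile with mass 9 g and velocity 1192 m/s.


p = m*v = 0.009*1192 = 10.73 kg·m/s

10.73 kg·m/s


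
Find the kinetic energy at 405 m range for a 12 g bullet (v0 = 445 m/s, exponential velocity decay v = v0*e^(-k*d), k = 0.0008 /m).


v = v0*exp(-k*d) = 445*exp(-0.0008*405) = 321.846 m/s
E = 0.5*m*v^2 = 0.5*0.012*321.846^2 = 621.5 J

621.5 J


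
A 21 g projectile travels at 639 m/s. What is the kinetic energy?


E = 0.5*m*v^2 = 0.5*0.021*639^2 = 4287 J

4287 J


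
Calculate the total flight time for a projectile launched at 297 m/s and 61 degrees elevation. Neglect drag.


T = 2*v0*sin(theta)/g = 2*297*sin(61°)/9.81 = 52.96 s

52.96 s


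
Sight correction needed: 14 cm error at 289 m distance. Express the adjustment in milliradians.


1 mrad subtends 1 cm per 10 m of range, so adj = error_cm / (dist_m / 10) = 14 / (289/10) = 0.4844 mrad

0.4844 mrad


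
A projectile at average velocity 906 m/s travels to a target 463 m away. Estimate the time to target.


t = d/v = 463/906 = 0.511 s

0.511 s


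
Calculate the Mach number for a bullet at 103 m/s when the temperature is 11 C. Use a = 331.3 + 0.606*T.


a = 331.3 + 0.606*(11) = 337.966 m/s
M = v/a = 103/337.966 = 0.3048

0.3048


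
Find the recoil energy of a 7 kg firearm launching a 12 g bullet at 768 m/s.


v_r = m_p*v_p/m_gun = 0.012*768/7 = 1.31657 m/s, E_r = 0.5*m_gun*v_r^2 = 0.5*7*1.31657^2 = 6.067 J

6.067 J


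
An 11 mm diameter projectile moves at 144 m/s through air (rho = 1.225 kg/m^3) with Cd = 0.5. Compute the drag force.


A = pi*(d/2)^2 = pi*(11/2000)^2 = 9.50332e-05 m^2
Fd = 0.5*Cd*rho*A*v^2 = 0.5*0.5*1.225*9.50332e-05*144^2 = 0.6035 N

0.6035 N


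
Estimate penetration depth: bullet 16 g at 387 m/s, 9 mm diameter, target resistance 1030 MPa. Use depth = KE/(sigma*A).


A = pi*(d/2)^2 = pi*(9/2)^2 = 63.6173 mm^2
E = 0.5*m*v^2 = 0.5*0.016*387^2 = 1198.15 J
depth = E/(sigma*A) = 1198.15 J / (1030 MPa * 63.6173 mm^2) = 1198.15/(1030 * 63.6173) m = 0.0182852 m ≈ 18.29 mm

18.29 mm


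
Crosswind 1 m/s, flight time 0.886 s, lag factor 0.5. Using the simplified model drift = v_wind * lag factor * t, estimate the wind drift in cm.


drift = v_wind * lag * t = 1 * 0.5 * 0.886 = 0.443 m ≈ 44.3 cm

44.3 cm


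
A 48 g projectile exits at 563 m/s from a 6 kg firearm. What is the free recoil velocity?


v_recoil = m_p * v_p / m_gun = 0.048 * 563 / 6 = 4.504 m/s

4.504 m/s


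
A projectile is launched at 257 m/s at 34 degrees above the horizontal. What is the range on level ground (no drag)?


R = v0^2 * sin(2*theta) / g = 257^2 * sin(2*34°) / 9.81 = 6243 m

6243 m


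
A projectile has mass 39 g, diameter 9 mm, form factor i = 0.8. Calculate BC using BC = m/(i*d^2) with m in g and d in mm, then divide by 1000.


BC = m/(i*d^2*1000) = 39/(0.8 * 9^2 * 1000) = 0.0006019

0.0006019


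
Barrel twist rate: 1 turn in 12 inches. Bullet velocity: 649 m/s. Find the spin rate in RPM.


twist_m = 12*0.0254 = 0.3048 m
spin = v/twist = 649/0.3048 = 2129.265 rev/s
RPM = spin*60 = 2129.265*60 ≈ 127756 RPM

127756 RPM


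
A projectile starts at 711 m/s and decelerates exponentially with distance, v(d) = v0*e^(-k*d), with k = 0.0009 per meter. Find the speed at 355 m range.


v = v0*exp(-k*d) = 711*exp(-0.0009*355) = 516.6 m/s

516.6 m/s


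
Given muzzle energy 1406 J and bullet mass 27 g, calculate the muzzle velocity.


v = sqrt(2*E/m) = sqrt(2*1406/0.027) = 322.7 m/s

322.7 m/s


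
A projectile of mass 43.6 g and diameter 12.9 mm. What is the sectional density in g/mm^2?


SD = m/d^2 = 43.6/12.9^2 = 0.262 g/mm^2

0.262 g/mm^2


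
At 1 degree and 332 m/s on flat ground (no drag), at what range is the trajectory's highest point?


R = v0^2*sin(2*theta)/g = 332^2*sin(2*1°)/9.81 = 392.127 m
apex_dist = R/2 = 392.127/2 = 196.1 m

196.1 m


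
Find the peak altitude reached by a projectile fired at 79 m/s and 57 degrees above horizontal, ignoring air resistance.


H = (v0*sin(theta))^2 / (2g) = (79*sin(57°))^2 / (2*9.81) = 223.7 m

223.7 m


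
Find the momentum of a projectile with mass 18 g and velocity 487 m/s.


p = m*v = 0.018*487 = 8.766 kg·m/s

8.766 kg·m/s


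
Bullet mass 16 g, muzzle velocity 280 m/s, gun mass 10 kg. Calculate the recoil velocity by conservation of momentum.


v_recoil = m_p * v_p / m_gun = 0.016 * 280 / 10 = 0.448 m/s

0.448 m/s


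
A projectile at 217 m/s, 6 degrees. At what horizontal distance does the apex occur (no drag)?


R = v0^2*sin(2*theta)/g = 217^2*sin(2*6°)/9.81 = 997.997 m
apex_dist = R/2 = 997.997/2 = 499 m

499 m


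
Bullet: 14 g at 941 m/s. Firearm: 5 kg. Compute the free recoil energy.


v_r = m_p*v_p/m_gun = 0.014*941/5 = 2.6348 m/s, E_r = 0.5*m_gun*v_r^2 = 0.5*5*2.6348^2 = 17.36 J

17.36 J


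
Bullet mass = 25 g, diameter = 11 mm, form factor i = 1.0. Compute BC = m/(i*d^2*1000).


BC = m/(i*d^2*1000) = 25/(1.0 * 11^2 * 1000) = 0.0002066

0.0002066


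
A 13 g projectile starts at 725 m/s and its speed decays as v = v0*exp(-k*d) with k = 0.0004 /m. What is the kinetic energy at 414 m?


v = v0*exp(-k*d) = 725*exp(-0.0004*414) = 614.354 m/s
E = 0.5*m*v^2 = 0.5*0.013*614.354^2 = 2453 J

2453 J


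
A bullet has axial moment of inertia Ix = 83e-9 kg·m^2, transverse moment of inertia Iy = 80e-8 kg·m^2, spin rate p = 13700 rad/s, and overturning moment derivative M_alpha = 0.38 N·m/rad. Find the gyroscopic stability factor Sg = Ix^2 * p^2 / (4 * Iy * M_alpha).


Sg = Ix^2 * p^2 / (4 * Iy * M_alpha) = (83e-9)^2 * 13700^2 / (4 * 80e-8 * 0.38) = 1.063

1.063


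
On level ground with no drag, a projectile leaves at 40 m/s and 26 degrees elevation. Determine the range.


R = v0^2 * sin(2*theta) / g = 40^2 * sin(2*26°) / 9.81 = 128.5 m

128.5 m


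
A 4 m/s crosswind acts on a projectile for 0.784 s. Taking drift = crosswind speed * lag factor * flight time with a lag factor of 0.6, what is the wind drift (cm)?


drift = v_wind * lag * t = 4 * 0.6 * 0.784 = 1.8816 m ≈ 188.2 cm

188.2 cm


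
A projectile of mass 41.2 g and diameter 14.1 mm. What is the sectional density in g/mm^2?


SD = m/d^2 = 41.2/14.1^2 = 0.2072 g/mm^2

0.2072 g/mm^2


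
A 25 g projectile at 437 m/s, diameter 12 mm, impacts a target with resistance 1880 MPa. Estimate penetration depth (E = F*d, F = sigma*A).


A = pi*(d/2)^2 = pi*(12/2)^2 = 113.097 mm^2
E = 0.5*m*v^2 = 0.5*0.025*437^2 = 2387.11 J
depth = E/(sigma*A) = 2387.11 J / (1880 MPa * 113.097 mm^2) = 2387.11/(1880 * 113.097) m = 0.011227 m ≈ 11.23 mm

11.23 mm


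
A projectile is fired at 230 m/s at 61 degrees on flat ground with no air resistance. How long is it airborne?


T = 2*v0*sin(theta)/g = 2*230*sin(61°)/9.81 = 41.01 s

41.01 s


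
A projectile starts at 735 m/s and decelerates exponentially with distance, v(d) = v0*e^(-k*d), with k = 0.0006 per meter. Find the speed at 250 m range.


v = v0*exp(-k*d) = 735*exp(-0.0006*250) = 632.6 m/s

632.6 m/s


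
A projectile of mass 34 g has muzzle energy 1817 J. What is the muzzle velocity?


v = sqrt(2*E/m) = sqrt(2*1817/0.034) = 326.9 m/s

326.9 m/s


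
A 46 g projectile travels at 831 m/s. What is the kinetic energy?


E = 0.5*m*v^2 = 0.5*0.046*831^2 = 15883 J

15883 J


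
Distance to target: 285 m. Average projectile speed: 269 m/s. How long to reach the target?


t = d/v = 285/269 = 1.059 s

1.059 s


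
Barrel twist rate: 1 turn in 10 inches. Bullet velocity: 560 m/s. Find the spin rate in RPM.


twist_m = 10*0.0254 = 0.254 m
spin = v/twist = 560/0.254 = 2204.724 rev/s
RPM = spin*60 = 2204.724*60 ≈ 132283 RPM

132283 RPM


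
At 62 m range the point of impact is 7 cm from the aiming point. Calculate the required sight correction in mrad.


1 mrad subtends 1 cm per 10 m of range, so adj = error_cm / (dist_m / 10) = 7 / (62/10) = 1.129 mrad

1.129 mrad


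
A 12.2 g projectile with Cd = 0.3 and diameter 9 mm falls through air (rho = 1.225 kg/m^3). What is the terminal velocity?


A = pi*(d/2)^2 = pi*(9/2000)^2 = 6.36173e-05 m^2
vt = sqrt(2mg/(Cd*rho*A)) = sqrt(2*0.0122*9.81/(0.3 * 1.225 * 6.36173e-05)) = 101.2 m/s

101.2 m/s


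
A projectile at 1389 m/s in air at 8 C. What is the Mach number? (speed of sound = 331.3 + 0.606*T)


a = 331.3 + 0.606*(8) = 336.148 m/s
M = v/a = 1389/336.148 = 4.132

4.132


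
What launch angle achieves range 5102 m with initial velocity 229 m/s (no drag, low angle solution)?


sin(2*theta) = R*g/v0^2 = 5102*9.81/229^2 = 0.954418, theta = arcsin(0.954418)/2 = 36.32°

36.32 degrees


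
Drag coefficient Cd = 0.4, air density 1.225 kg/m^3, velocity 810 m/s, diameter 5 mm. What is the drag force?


A = pi*(d/2)^2 = pi*(5/2000)^2 = 1.96350e-05 m^2
Fd = 0.5*Cd*rho*A*v^2 = 0.5*0.4*1.225*1.96350e-05*810^2 = 3.156 N

3.156 N


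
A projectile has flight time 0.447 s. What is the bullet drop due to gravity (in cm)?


drop = 0.5*g*t^2 = 0.5*9.81*0.447^2 = 0.980063 m ≈ 98.01 cm

98.01 cm


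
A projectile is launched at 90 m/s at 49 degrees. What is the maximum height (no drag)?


H = (v0*sin(theta))^2 / (2g) = (90*sin(49°))^2 / (2*9.81) = 235.2 m

235.2 m


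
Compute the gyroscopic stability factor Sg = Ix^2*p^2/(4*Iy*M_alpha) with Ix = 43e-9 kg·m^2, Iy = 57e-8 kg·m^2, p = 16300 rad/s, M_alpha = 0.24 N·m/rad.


Sg = Ix^2 * p^2 / (4 * Iy * M_alpha) = (43e-9)^2 * 16300^2 / (4 * 57e-8 * 0.24) = 0.8978

0.8978


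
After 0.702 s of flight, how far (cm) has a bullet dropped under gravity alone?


drop = 0.5*g*t^2 = 0.5*9.81*0.702^2 = 2.4172 m ≈ 241.7 cm

241.7 cm


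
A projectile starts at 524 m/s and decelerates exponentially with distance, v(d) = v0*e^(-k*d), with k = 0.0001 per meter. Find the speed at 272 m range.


v = v0*exp(-k*d) = 524*exp(-0.0001*272) = 509.9 m/s

509.9 m/s


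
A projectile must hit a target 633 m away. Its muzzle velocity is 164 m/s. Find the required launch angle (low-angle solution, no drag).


sin(2*theta) = R*g/v0^2 = 633*9.81/164^2 = 0.230879, theta = arcsin(0.230879)/2 = 6.674°

6.674 degrees


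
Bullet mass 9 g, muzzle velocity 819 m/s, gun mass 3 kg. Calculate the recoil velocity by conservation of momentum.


v_recoil = m_p * v_p / m_gun = 0.009 * 819 / 3 = 2.457 m/s

2.457 m/s


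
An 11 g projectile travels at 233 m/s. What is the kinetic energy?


E = 0.5*m*v^2 = 0.5*0.011*233^2 = 298.6 J

298.6 J


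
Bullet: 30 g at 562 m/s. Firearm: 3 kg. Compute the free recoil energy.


v_r = m_p*v_p/m_gun = 0.03*562/3 = 5.62 m/s, E_r = 0.5*m_gun*v_r^2 = 0.5*3*5.62^2 = 47.38 J

47.38 J


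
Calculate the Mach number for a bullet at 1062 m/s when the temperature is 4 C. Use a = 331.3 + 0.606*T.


a = 331.3 + 0.606*(4) = 333.724 m/s
M = v/a = 1062/333.724 = 3.182

3.182


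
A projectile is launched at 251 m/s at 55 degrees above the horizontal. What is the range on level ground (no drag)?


R = v0^2 * sin(2*theta) / g = 251^2 * sin(2*55°) / 9.81 = 6035 m

6035 m


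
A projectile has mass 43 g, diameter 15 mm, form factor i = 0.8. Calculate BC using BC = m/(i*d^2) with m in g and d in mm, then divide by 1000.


BC = m/(i*d^2*1000) = 43/(0.8 * 15^2 * 1000) = 0.0002389

0.0002389


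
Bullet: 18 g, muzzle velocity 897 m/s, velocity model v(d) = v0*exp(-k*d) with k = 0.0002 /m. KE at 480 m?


v = v0*exp(-k*d) = 897*exp(-0.0002*480) = 814.892 m/s
E = 0.5*m*v^2 = 0.5*0.018*814.892^2 = 5976 J

5976 J


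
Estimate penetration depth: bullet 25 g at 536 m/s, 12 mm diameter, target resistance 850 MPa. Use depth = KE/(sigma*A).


A = pi*(d/2)^2 = pi*(12/2)^2 = 113.097 mm^2
E = 0.5*m*v^2 = 0.5*0.025*536^2 = 3591.2 J
depth = E/(sigma*A) = 3591.2 J / (850 MPa * 113.097 mm^2) = 3591.2/(850 * 113.097) m = 0.0373567 m ≈ 37.36 mm

37.36 mm


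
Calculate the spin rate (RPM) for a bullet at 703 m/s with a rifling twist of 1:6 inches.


twist_m = 6*0.0254 = 0.1524 m
spin = v/twist = 703/0.1524 = 4612.861 rev/s
RPM = spin*60 = 4612.861*60 ≈ 276772 RPM

276772 RPM


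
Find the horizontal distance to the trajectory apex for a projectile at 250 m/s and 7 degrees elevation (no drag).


R = v0^2*sin(2*theta)/g = 250^2*sin(2*7°)/9.81 = 1541.3 m
apex_dist = R/2 = 1541.3/2 = 770.6 m

770.6 m


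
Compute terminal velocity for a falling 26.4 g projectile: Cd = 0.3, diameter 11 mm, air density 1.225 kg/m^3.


A = pi*(d/2)^2 = pi*(11/2000)^2 = 9.50332e-05 m^2
vt = sqrt(2mg/(Cd*rho*A)) = sqrt(2*0.0264*9.81/(0.3 * 1.225 * 9.50332e-05)) = 121.8 m/s

121.8 m/s


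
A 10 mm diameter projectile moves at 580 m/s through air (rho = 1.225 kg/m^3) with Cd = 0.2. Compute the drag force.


A = pi*(d/2)^2 = pi*(10/2000)^2 = 7.85398e-05 m^2
Fd = 0.5*Cd*rho*A*v^2 = 0.5*0.2*1.225*7.85398e-05*580^2 = 3.237 N

3.237 N


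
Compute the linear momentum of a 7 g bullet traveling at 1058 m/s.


p = m*v = 0.007*1058 = 7.406 kg·m/s

7.406 kg·m/s


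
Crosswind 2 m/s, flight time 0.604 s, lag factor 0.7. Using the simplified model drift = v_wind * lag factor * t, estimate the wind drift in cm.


drift = v_wind * lag * t = 2 * 0.7 * 0.604 = 0.8456 m ≈ 84.56 cm

84.56 cm


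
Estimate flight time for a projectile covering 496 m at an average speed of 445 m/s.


t = d/v = 496/445 = 1.115 s

1.115 s


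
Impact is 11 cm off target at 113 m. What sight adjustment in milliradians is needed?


1 mrad subtends 1 cm per 10 m of range, so adj = error_cm / (dist_m / 10) = 11 / (113/10) = 0.9735 mrad

0.9735 mrad


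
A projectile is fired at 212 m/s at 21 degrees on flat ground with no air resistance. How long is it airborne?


T = 2*v0*sin(theta)/g = 2*212*sin(21°)/9.81 = 15.49 s

15.49 s


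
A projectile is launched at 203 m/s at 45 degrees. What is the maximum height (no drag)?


H = (v0*sin(theta))^2 / (2g) = (203*sin(45°))^2 / (2*9.81) = 1050 m

1050 m


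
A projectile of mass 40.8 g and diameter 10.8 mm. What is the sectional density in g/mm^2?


SD = m/d^2 = 40.8/10.8^2 = 0.3498 g/mm^2

0.3498 g/mm^2


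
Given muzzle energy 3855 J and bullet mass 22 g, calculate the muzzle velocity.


v = sqrt(2*E/m) = sqrt(2*3855/0.022) = 592 m/s

592 m/s


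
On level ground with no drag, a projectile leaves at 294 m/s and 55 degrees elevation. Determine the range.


R = v0^2 * sin(2*theta) / g = 294^2 * sin(2*55°) / 9.81 = 8280 m

8280 m


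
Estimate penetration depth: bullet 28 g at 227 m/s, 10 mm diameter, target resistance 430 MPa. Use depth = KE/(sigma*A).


A = pi*(d/2)^2 = pi*(10/2)^2 = 78.5398 mm^2
E = 0.5*m*v^2 = 0.5*0.028*227^2 = 721.406 J
depth = E/(sigma*A) = 721.406 J / (430 MPa * 78.5398 mm^2) = 721.406/(430 * 78.5398) m = 0.021361 m ≈ 21.36 mm

21.36 mm


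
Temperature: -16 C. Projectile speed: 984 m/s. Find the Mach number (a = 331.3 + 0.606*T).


a = 331.3 + 0.606*(-16) = 321.604 m/s
M = v/a = 984/321.604 = 3.06

3.06


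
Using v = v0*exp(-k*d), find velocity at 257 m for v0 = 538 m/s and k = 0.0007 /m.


v = v0*exp(-k*d) = 538*exp(-0.0007*257) = 449.4 m/s

449.4 m/s


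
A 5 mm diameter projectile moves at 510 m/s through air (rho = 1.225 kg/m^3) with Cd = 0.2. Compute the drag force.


A = pi*(d/2)^2 = pi*(5/2000)^2 = 1.96350e-05 m^2
Fd = 0.5*Cd*rho*A*v^2 = 0.5*0.2*1.225*1.96350e-05*510^2 = 0.6256 N

0.6256 N


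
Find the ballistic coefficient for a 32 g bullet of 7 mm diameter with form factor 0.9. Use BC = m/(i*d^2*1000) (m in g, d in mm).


BC = m/(i*d^2*1000) = 32/(0.9 * 7^2 * 1000) = 0.0007256

0.0007256


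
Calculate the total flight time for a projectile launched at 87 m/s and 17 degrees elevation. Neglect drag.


T = 2*v0*sin(theta)/g = 2*87*sin(17°)/9.81 = 5.186 s

5.186 s


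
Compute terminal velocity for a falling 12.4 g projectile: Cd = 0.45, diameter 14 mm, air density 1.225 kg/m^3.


A = pi*(d/2)^2 = pi*(14/2000)^2 = 1.53938e-04 m^2
vt = sqrt(2mg/(Cd*rho*A)) = sqrt(2*0.0124*9.81/(0.45 * 1.225 * 1.53938e-04)) = 53.54 m/s

53.54 m/s


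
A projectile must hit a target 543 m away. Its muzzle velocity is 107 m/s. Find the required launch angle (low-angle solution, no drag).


sin(2*theta) = R*g/v0^2 = 543*9.81/107^2 = 0.465266, theta = arcsin(0.465266)/2 = 13.86°

13.86 degrees


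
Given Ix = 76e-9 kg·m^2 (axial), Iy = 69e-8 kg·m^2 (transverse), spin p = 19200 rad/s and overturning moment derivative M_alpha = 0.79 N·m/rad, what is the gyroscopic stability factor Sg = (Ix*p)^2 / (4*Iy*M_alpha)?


Sg = Ix^2 * p^2 / (4 * Iy * M_alpha) = (76e-9)^2 * 19200^2 / (4 * 69e-8 * 0.79) = 0.9765

0.9765


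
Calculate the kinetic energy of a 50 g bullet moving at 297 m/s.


E = 0.5*m*v^2 = 0.5*0.05*297^2 = 2205 J

2205 J


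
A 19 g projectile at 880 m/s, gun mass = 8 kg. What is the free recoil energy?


v_r = m_p*v_p/m_gun = 0.019*880/8 = 2.09 m/s, E_r = 0.5*m_gun*v_r^2 = 0.5*8*2.09^2 = 17.47 J

17.47 J


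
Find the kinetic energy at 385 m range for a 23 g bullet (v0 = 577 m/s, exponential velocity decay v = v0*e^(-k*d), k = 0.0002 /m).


v = v0*exp(-k*d) = 577*exp(-0.0002*385) = 534.238 m/s
E = 0.5*m*v^2 = 0.5*0.023*534.238^2 = 3282 J

3282 J


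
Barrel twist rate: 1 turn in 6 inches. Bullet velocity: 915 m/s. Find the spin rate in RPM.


twist_m = 6*0.0254 = 0.1524 m
spin = v/twist = 915/0.1524 = 6003.937 rev/s
RPM = spin*60 = 6003.937*60 ≈ 360236 RPM

360236 RPM


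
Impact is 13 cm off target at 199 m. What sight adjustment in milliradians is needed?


1 mrad subtends 1 cm per 10 m of range, so adj = error_cm / (dist_m / 10) = 13 / (199/10) = 0.6533 mrad

0.6533 mrad


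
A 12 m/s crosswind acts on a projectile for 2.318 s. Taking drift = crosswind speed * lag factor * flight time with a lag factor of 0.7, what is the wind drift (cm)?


drift = v_wind * lag * t = 12 * 0.7 * 2.318 = 19.4712 m ≈ 1947 cm

1947 cm


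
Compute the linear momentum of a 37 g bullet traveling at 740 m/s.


p = m*v = 0.037*740 = 27.38 kg·m/s

27.38 kg·m/s


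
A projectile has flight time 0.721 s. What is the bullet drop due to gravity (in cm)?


drop = 0.5*g*t^2 = 0.5*9.81*0.721^2 = 2.54982 m ≈ 255 cm

255 cm


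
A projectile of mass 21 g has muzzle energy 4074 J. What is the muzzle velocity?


v = sqrt(2*E/m) = sqrt(2*4074/0.021) = 622.9 m/s

622.9 m/s


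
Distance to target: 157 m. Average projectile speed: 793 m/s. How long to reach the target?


t = d/v = 157/793 = 0.198 s

0.198 s


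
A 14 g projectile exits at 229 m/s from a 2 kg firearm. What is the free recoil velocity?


v_recoil = m_p * v_p / m_gun = 0.014 * 229 / 2 = 1.603 m/s

1.603 m/s


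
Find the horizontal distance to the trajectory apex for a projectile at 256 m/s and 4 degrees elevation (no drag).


R = v0^2*sin(2*theta)/g = 256^2*sin(2*4°)/9.81 = 929.75 m
apex_dist = R/2 = 929.75/2 = 464.9 m

464.9 m


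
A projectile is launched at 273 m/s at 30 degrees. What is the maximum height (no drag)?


H = (v0*sin(theta))^2 / (2g) = (273*sin(30°))^2 / (2*9.81) = 949.7 m

949.7 m


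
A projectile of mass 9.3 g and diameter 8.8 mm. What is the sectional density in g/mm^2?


SD = m/d^2 = 9.3/8.8^2 = 0.1201 g/mm^2

0.1201 g/mm^2


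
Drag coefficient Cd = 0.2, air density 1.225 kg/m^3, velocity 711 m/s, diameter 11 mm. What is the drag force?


A = pi*(d/2)^2 = pi*(11/2000)^2 = 9.50332e-05 m^2
Fd = 0.5*Cd*rho*A*v^2 = 0.5*0.2*1.225*9.50332e-05*711^2 = 5.885 N

5.885 N


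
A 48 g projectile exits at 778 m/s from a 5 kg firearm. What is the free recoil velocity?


v_recoil = m_p * v_p / m_gun = 0.048 * 778 / 5 = 7.469 m/s

7.469 m/s


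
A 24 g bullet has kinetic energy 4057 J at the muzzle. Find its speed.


v = sqrt(2*E/m) = sqrt(2*4057/0.024) = 581.4 m/s

581.4 m/s


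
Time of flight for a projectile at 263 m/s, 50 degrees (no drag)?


T = 2*v0*sin(theta)/g = 2*263*sin(50°)/9.81 = 41.07 s

41.07 s


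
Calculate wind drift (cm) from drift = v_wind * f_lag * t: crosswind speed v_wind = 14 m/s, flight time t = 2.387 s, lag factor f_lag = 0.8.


drift = v_wind * lag * t = 14 * 0.8 * 2.387 = 26.7344 m ≈ 2673 cm

2673 cm


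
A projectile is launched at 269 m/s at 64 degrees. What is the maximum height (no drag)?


H = (v0*sin(theta))^2 / (2g) = (269*sin(64°))^2 / (2*9.81) = 2979 m

2979 m


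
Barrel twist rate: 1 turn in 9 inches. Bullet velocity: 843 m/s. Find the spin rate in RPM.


twist_m = 9*0.0254 = 0.2286 m
spin = v/twist = 843/0.2286 = 3687.664 rev/s
RPM = spin*60 = 3687.664*60 ≈ 221260 RPM

221260 RPM


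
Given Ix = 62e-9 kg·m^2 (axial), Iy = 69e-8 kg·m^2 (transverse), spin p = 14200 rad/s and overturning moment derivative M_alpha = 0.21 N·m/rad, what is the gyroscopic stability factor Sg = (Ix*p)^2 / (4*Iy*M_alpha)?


Sg = Ix^2 * p^2 / (4 * Iy * M_alpha) = (62e-9)^2 * 14200^2 / (4 * 69e-8 * 0.21) = 1.337

1.337


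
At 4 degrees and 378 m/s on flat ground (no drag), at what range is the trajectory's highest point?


R = v0^2*sin(2*theta)/g = 378^2*sin(2*4°)/9.81 = 2027.08 m
apex_dist = R/2 = 2027.08/2 = 1014 m

1014 m


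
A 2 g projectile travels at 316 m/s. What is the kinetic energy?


E = 0.5*m*v^2 = 0.5*0.002*316^2 = 99.86 J

99.86 J


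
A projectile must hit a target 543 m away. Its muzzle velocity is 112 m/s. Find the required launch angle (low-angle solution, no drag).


sin(2*theta) = R*g/v0^2 = 543*9.81/112^2 = 0.424652, theta = arcsin(0.424652)/2 = 12.56°

12.56 degrees


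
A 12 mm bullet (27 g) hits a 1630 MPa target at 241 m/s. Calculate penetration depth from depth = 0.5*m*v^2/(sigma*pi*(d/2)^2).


A = pi*(d/2)^2 = pi*(12/2)^2 = 113.097 mm^2
E = 0.5*m*v^2 = 0.5*0.027*241^2 = 784.093 J
depth = E/(sigma*A) = 784.093 J / (1630 MPa * 113.097 mm^2) = 784.093/(1630 * 113.097) m = 0.00425332 m ≈ 4.253 mm

4.253 mm


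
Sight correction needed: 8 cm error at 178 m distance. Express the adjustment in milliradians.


1 mrad subtends 1 cm per 10 m of range, so adj = error_cm / (dist_m / 10) = 8 / (178/10) = 0.4494 mrad

0.4494 mrad


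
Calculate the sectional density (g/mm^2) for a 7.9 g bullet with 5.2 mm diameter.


SD = m/d^2 = 7.9/5.2^2 = 0.2922 g/mm^2

0.2922 g/mm^2


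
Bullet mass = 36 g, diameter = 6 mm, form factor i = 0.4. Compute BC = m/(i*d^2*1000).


BC = m/(i*d^2*1000) = 36/(0.4 * 6^2 * 1000) = 0.0025

0.0025


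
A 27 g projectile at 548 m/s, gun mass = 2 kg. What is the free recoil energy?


v_r = m_p*v_p/m_gun = 0.027*548/2 = 7.398 m/s, E_r = 0.5*m_gun*v_r^2 = 0.5*2*7.398^2 = 54.73 J

54.73 J


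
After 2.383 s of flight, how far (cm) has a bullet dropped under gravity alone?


drop = 0.5*g*t^2 = 0.5*9.81*2.383^2 = 27.854 m ≈ 2785 cm

2785 cm


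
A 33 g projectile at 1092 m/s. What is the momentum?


p = m*v = 0.033*1092 = 36.04 kg·m/s

36.04 kg·m/s


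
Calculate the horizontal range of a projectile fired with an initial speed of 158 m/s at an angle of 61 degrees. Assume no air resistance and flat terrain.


R = v0^2 * sin(2*theta) / g = 158^2 * sin(2*61°) / 9.81 = 2158 m

2158 m


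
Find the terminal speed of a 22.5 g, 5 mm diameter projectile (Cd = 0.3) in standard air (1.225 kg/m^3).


A = pi*(d/2)^2 = pi*(5/2000)^2 = 1.96350e-05 m^2
vt = sqrt(2mg/(Cd*rho*A)) = sqrt(2*0.0225*9.81/(0.3 * 1.225 * 1.96350e-05)) = 247.3 m/s

247.3 m/s


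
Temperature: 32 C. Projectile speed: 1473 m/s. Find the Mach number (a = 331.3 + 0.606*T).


a = 331.3 + 0.606*(32) = 350.692 m/s
M = v/a = 1473/350.692 = 4.2

4.2


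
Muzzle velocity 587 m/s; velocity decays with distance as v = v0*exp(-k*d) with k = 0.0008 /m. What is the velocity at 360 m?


v = v0*exp(-k*d) = 587*exp(-0.0008*360) = 440.1 m/s

440.1 m/s


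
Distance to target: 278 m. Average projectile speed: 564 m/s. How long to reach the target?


t = d/v = 278/564 = 0.4929 s

0.4929 s


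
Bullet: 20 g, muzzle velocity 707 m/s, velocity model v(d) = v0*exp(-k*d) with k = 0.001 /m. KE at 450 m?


v = v0*exp(-k*d) = 707*exp(-0.001*450) = 450.803 m/s
E = 0.5*m*v^2 = 0.5*0.02*450.803^2 = 2032 J

2032 J


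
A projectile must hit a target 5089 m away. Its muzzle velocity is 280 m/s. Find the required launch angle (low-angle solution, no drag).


sin(2*theta) = R*g/v0^2 = 5089*9.81/280^2 = 0.636774, theta = arcsin(0.636774)/2 = 19.78°

19.78 degrees


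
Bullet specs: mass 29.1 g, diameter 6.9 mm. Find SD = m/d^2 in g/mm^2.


SD = m/d^2 = 29.1/6.9^2 = 0.6112 g/mm^2

0.6112 g/mm^2


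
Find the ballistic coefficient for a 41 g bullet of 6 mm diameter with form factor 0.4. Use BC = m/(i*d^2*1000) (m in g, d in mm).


BC = m/(i*d^2*1000) = 41/(0.4 * 6^2 * 1000) = 0.002847

0.002847


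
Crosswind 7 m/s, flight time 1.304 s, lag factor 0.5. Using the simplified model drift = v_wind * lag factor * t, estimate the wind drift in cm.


drift = v_wind * lag * t = 7 * 0.5 * 1.304 = 4.564 m ≈ 456.4 cm

456.4 cm


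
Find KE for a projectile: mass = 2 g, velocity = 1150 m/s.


E = 0.5*m*v^2 = 0.5*0.002*1150^2 = 1322 J

1322 J


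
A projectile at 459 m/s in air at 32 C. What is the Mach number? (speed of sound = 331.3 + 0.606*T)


a = 331.3 + 0.606*(32) = 350.692 m/s
M = v/a = 459/350.692 = 1.309

1.309


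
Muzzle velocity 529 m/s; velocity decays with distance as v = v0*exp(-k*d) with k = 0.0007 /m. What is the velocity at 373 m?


v = v0*exp(-k*d) = 529*exp(-0.0007*373) = 407.4 m/s

407.4 m/s


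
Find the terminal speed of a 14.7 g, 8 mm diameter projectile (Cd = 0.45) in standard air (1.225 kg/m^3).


A = pi*(d/2)^2 = pi*(8/2000)^2 = 5.02655e-05 m^2
vt = sqrt(2mg/(Cd*rho*A)) = sqrt(2*0.0147*9.81/(0.45 * 1.225 * 5.02655e-05)) = 102 m/s

102 m/s


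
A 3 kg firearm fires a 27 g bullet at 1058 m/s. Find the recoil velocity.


v_recoil = m_p * v_p / m_gun = 0.027 * 1058 / 3 = 9.522 m/s

9.522 m/s


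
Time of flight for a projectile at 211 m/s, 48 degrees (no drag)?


T = 2*v0*sin(theta)/g = 2*211*sin(48°)/9.81 = 31.97 s

31.97 s


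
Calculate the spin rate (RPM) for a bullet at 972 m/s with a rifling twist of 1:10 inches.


twist_m = 10*0.0254 = 0.254 m
spin = v/twist = 972/0.254 = 3826.772 rev/s
RPM = spin*60 = 3826.772*60 ≈ 229606 RPM

229606 RPM


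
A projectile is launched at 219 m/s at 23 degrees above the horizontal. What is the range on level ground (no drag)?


R = v0^2 * sin(2*theta) / g = 219^2 * sin(2*23°) / 9.81 = 3517 m

3517 m


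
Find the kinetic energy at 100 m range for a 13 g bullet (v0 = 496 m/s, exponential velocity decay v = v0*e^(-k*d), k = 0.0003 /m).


v = v0*exp(-k*d) = 496*exp(-0.0003*100) = 481.341 m/s
E = 0.5*m*v^2 = 0.5*0.013*481.341^2 = 1506 J

1506 J


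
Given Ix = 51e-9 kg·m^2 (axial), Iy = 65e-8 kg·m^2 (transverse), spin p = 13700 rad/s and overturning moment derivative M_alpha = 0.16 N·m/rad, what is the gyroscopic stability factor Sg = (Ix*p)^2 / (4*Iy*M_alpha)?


Sg = Ix^2 * p^2 / (4 * Iy * M_alpha) = (51e-9)^2 * 13700^2 / (4 * 65e-8 * 0.16) = 1.174

1.174


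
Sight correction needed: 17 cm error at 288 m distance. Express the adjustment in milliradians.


1 mrad subtends 1 cm per 10 m of range, so adj = error_cm / (dist_m / 10) = 17 / (288/10) = 0.5903 mrad

0.5903 mrad


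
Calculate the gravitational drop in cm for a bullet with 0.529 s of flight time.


drop = 0.5*g*t^2 = 0.5*9.81*0.529^2 = 1.37262 m ≈ 137.3 cm

137.3 cm


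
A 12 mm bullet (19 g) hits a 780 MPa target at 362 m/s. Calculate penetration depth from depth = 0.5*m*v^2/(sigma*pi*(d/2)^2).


A = pi*(d/2)^2 = pi*(12/2)^2 = 113.097 mm^2
E = 0.5*m*v^2 = 0.5*0.019*362^2 = 1244.92 J
depth = E/(sigma*A) = 1244.92 J / (780 MPa * 113.097 mm^2) = 1244.92/(780 * 113.097) m = 0.0141122 m ≈ 14.11 mm

14.11 mm


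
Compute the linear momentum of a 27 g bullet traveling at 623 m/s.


p = m*v = 0.027*623 = 16.82 kg·m/s

16.82 kg·m/s


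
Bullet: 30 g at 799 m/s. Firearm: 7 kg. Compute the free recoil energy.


v_r = m_p*v_p/m_gun = 0.03*799/7 = 3.42429 m/s, E_r = 0.5*m_gun*v_r^2 = 0.5*7*3.42429^2 = 41.04 J

41.04 J


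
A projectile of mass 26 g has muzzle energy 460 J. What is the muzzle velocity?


v = sqrt(2*E/m) = sqrt(2*460/0.026) = 188.1 m/s

188.1 m/s


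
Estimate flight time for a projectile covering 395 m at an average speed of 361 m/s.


t = d/v = 395/361 = 1.094 s

1.094 s
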